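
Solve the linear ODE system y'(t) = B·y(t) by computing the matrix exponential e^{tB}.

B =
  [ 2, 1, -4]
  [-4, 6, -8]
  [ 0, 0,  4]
e^{tB} =
  [-2*t*exp(4*t) + exp(4*t), t*exp(4*t), -4*t*exp(4*t)]
  [-4*t*exp(4*t), 2*t*exp(4*t) + exp(4*t), -8*t*exp(4*t)]
  [0, 0, exp(4*t)]

Strategy: write B = P · J · P⁻¹ where J is a Jordan canonical form, so e^{tB} = P · e^{tJ} · P⁻¹, and e^{tJ} can be computed block-by-block.

B has Jordan form
J =
  [4, 1, 0]
  [0, 4, 0]
  [0, 0, 4]
(up to reordering of blocks).

Per-block formulas:
  For a 1×1 block at λ = 4: exp(t · [4]) = [e^(4t)].
  For a 2×2 Jordan block J_2(4): exp(t · J_2(4)) = e^(4t)·(I + t·N), where N is the 2×2 nilpotent shift.

After assembling e^{tJ} and conjugating by P, we get:

e^{tB} =
  [-2*t*exp(4*t) + exp(4*t), t*exp(4*t), -4*t*exp(4*t)]
  [-4*t*exp(4*t), 2*t*exp(4*t) + exp(4*t), -8*t*exp(4*t)]
  [0, 0, exp(4*t)]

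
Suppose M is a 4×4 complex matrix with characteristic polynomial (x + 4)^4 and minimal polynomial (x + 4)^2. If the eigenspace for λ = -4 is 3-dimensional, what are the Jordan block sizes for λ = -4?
Block sizes for λ = -4: [2, 1, 1]

Step 1 — from the characteristic polynomial, algebraic multiplicity of λ = -4 is 4. From dim ker(M − (-4)·I) = 3, there are exactly 3 Jordan blocks for λ = -4.
Step 2 — from the minimal polynomial, the factor (x + 4)^2 tells us the largest block for λ = -4 has size 2.
Step 3 — with total size 4, 3 blocks, and largest block 2, the block sizes (in nonincreasing order) are [2, 1, 1].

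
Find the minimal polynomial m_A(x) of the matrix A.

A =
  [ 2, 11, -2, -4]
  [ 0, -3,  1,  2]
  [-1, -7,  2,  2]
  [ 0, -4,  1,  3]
x^3 - 3*x^2 + 3*x - 1

The characteristic polynomial is χ_A(x) = (x - 1)^4, so the eigenvalues are known. The minimal polynomial is
  m_A(x) = Π_λ (x − λ)^{k_λ}
where k_λ is the size of the *largest* Jordan block for λ (equivalently, the smallest k with (A − λI)^k v = 0 for every generalised eigenvector v of λ).

  λ = 1: largest Jordan block has size 3, contributing (x − 1)^3

So m_A(x) = (x - 1)^3 = x^3 - 3*x^2 + 3*x - 1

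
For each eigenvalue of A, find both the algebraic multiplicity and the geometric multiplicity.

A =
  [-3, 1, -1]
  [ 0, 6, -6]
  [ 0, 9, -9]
λ = -3: alg = 2, geom = 1; λ = 0: alg = 1, geom = 1

Step 1 — factor the characteristic polynomial to read off the algebraic multiplicities:
  χ_A(x) = x*(x + 3)^2

Step 2 — compute geometric multiplicities via the rank-nullity identity g(λ) = n − rank(A − λI):
  rank(A − (-3)·I) = 2, so dim ker(A − (-3)·I) = n − 2 = 1
  rank(A − (0)·I) = 2, so dim ker(A − (0)·I) = n − 2 = 1

Summary:
  λ = -3: algebraic multiplicity = 2, geometric multiplicity = 1
  λ = 0: algebraic multiplicity = 1, geometric multiplicity = 1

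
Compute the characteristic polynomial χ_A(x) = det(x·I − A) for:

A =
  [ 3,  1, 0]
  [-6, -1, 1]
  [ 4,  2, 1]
x^3 - 3*x^2 + 3*x - 1

Expanding det(x·I − A) (e.g. by cofactor expansion or by noting that A is similar to its Jordan form J, which has the same characteristic polynomial as A) gives
  χ_A(x) = x^3 - 3*x^2 + 3*x - 1
which factors as (x - 1)^3. The eigenvalues (with algebraic multiplicities) are λ = 1 with multiplicity 3.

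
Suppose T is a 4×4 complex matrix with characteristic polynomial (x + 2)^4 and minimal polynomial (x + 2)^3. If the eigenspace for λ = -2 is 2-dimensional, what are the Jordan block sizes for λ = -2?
Block sizes for λ = -2: [3, 1]

Step 1 — from the characteristic polynomial, algebraic multiplicity of λ = -2 is 4. From dim ker(T − (-2)·I) = 2, there are exactly 2 Jordan blocks for λ = -2.
Step 2 — from the minimal polynomial, the factor (x + 2)^3 tells us the largest block for λ = -2 has size 3.
Step 3 — with total size 4, 2 blocks, and largest block 3, the block sizes (in nonincreasing order) are [3, 1].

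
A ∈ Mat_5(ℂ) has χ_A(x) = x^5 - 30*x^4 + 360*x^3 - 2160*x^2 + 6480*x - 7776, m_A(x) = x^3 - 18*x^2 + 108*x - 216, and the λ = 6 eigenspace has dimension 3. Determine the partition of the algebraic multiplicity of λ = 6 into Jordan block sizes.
Block sizes for λ = 6: [3, 1, 1]

Step 1 — from the characteristic polynomial, algebraic multiplicity of λ = 6 is 5. From dim ker(A − (6)·I) = 3, there are exactly 3 Jordan blocks for λ = 6.
Step 2 — from the minimal polynomial, the factor (x − 6)^3 tells us the largest block for λ = 6 has size 3.
Step 3 — with total size 5, 3 blocks, and largest block 3, the block sizes (in nonincreasing order) are [3, 1, 1].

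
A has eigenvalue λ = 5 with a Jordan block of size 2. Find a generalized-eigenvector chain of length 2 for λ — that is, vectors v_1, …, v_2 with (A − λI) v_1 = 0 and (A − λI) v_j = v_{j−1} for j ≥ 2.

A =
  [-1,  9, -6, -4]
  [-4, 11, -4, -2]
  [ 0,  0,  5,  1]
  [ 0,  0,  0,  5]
A Jordan chain for λ = 5 of length 2:
v_1 = (-6, -4, 0, 0)ᵀ
v_2 = (1, 0, 0, 0)ᵀ

Let N = A − (5)·I. We want v_2 with N^2 v_2 = 0 but N^1 v_2 ≠ 0; then v_{j-1} := N · v_j for j = 2, …, 2.

Pick v_2 = (1, 0, 0, 0)ᵀ.
Then v_1 = N · v_2 = (-6, -4, 0, 0)ᵀ.

Sanity check: (A − (5)·I) v_1 = (0, 0, 0, 0)ᵀ = 0. ✓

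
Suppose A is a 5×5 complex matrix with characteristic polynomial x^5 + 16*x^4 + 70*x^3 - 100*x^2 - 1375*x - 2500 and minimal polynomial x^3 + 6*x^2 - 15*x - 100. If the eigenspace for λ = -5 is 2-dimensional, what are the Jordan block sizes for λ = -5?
Block sizes for λ = -5: [2, 2]

Step 1 — from the characteristic polynomial, algebraic multiplicity of λ = -5 is 4. From dim ker(A − (-5)·I) = 2, there are exactly 2 Jordan blocks for λ = -5.
Step 2 — from the minimal polynomial, the factor (x + 5)^2 tells us the largest block for λ = -5 has size 2.
Step 3 — with total size 4, 2 blocks, and largest block 2, the block sizes (in nonincreasing order) are [2, 2].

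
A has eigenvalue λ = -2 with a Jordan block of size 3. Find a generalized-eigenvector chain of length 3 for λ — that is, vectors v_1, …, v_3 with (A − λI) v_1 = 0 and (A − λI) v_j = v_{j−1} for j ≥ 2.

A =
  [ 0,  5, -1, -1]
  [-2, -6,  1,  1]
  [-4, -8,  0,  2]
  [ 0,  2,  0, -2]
A Jordan chain for λ = -2 of length 3:
v_1 = (-2, 0, 0, -4)ᵀ
v_2 = (2, -2, -4, 0)ᵀ
v_3 = (1, 0, 0, 0)ᵀ

Let N = A − (-2)·I. We want v_3 with N^3 v_3 = 0 but N^2 v_3 ≠ 0; then v_{j-1} := N · v_j for j = 3, …, 2.

Pick v_3 = (1, 0, 0, 0)ᵀ.
Then v_2 = N · v_3 = (2, -2, -4, 0)ᵀ.
Then v_1 = N · v_2 = (-2, 0, 0, -4)ᵀ.

Sanity check: (A − (-2)·I) v_1 = (0, 0, 0, 0)ᵀ = 0. ✓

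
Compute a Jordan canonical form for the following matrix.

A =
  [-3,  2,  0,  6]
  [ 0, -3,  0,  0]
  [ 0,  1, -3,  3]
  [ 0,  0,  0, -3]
J_2(-3) ⊕ J_1(-3) ⊕ J_1(-3)

The characteristic polynomial is
  det(x·I − A) = x^4 + 12*x^3 + 54*x^2 + 108*x + 81 = (x + 3)^4

Eigenvalues and multiplicities (the geometric multiplicity of λ is n − rank(A − λI), which equals the number of Jordan blocks for λ):
  λ = -3: algebraic multiplicity = 4, geometric multiplicity = 3

Determining the block sizes for each eigenvalue:
  λ = -3: 3 blocks summing to 4 forces exactly one block of size 2 and the rest size 1 → block sizes [2, 1, 1]

Assembling the blocks gives a Jordan form
J =
  [-3,  1,  0,  0]
  [ 0, -3,  0,  0]
  [ 0,  0, -3,  0]
  [ 0,  0,  0, -3]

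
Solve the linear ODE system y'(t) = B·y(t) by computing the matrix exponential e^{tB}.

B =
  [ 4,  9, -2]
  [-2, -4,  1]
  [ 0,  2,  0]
e^{tB} =
  [-t^2 + 4*t + 1, -2*t^2 + 9*t, t^2/2 - 2*t]
  [-2*t, 1 - 4*t, t]
  [-2*t^2, -4*t^2 + 2*t, t^2 + 1]

Strategy: write B = P · J · P⁻¹ where J is a Jordan canonical form, so e^{tB} = P · e^{tJ} · P⁻¹, and e^{tJ} can be computed block-by-block.

B has Jordan form
J =
  [0, 1, 0]
  [0, 0, 1]
  [0, 0, 0]
(up to reordering of blocks).

Per-block formulas:
  For a 3×3 Jordan block J_3(0): exp(t · J_3(0)) = e^(0t)·(I + t·N + (t^2/2)·N^2), where N is the 3×3 nilpotent shift.

After assembling e^{tJ} and conjugating by P, we get:

e^{tB} =
  [-t^2 + 4*t + 1, -2*t^2 + 9*t, t^2/2 - 2*t]
  [-2*t, 1 - 4*t, t]
  [-2*t^2, -4*t^2 + 2*t, t^2 + 1]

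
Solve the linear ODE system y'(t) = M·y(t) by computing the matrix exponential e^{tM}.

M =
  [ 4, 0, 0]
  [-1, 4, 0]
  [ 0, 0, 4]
e^{tM} =
  [exp(4*t), 0, 0]
  [-t*exp(4*t), exp(4*t), 0]
  [0, 0, exp(4*t)]

Strategy: write M = P · J · P⁻¹ where J is a Jordan canonical form, so e^{tM} = P · e^{tJ} · P⁻¹, and e^{tJ} can be computed block-by-block.

M has Jordan form
J =
  [4, 1, 0]
  [0, 4, 0]
  [0, 0, 4]
(up to reordering of blocks).

Per-block formulas:
  For a 1×1 block at λ = 4: exp(t · [4]) = [e^(4t)].
  For a 2×2 Jordan block J_2(4): exp(t · J_2(4)) = e^(4t)·(I + t·N), where N is the 2×2 nilpotent shift.

After assembling e^{tJ} and conjugating by P, we get:

e^{tM} =
  [exp(4*t), 0, 0]
  [-t*exp(4*t), exp(4*t), 0]
  [0, 0, exp(4*t)]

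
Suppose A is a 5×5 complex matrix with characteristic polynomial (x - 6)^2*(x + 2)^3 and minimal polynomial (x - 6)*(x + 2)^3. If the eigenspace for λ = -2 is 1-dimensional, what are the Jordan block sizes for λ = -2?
Block sizes for λ = -2: [3]

Step 1 — from the characteristic polynomial, algebraic multiplicity of λ = -2 is 3. From dim ker(A − (-2)·I) = 1, there are exactly 1 Jordan blocks for λ = -2.
Step 2 — from the minimal polynomial, the factor (x + 2)^3 tells us the largest block for λ = -2 has size 3.
Step 3 — with total size 3, 1 blocks, and largest block 3, the block sizes (in nonincreasing order) are [3].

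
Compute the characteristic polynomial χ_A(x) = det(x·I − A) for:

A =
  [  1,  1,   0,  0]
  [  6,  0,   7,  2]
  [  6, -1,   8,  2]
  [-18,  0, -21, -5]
x^4 - 4*x^3 + 6*x^2 - 4*x + 1

Expanding det(x·I − A) (e.g. by cofactor expansion or by noting that A is similar to its Jordan form J, which has the same characteristic polynomial as A) gives
  χ_A(x) = x^4 - 4*x^3 + 6*x^2 - 4*x + 1
which factors as (x - 1)^4. The eigenvalues (with algebraic multiplicities) are λ = 1 with multiplicity 4.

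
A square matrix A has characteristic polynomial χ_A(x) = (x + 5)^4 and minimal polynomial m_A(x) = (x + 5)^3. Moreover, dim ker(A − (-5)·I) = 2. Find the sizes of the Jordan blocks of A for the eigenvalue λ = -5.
Block sizes for λ = -5: [3, 1]

Step 1 — from the characteristic polynomial, algebraic multiplicity of λ = -5 is 4. From dim ker(A − (-5)·I) = 2, there are exactly 2 Jordan blocks for λ = -5.
Step 2 — from the minimal polynomial, the factor (x + 5)^3 tells us the largest block for λ = -5 has size 3.
Step 3 — with total size 4, 2 blocks, and largest block 3, the block sizes (in nonincreasing order) are [3, 1].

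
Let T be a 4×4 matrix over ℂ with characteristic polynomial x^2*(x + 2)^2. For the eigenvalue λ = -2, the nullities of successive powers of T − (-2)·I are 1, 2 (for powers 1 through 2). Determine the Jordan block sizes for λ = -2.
Block sizes for λ = -2: [2]

From the dimensions of kernels of powers, the number of Jordan blocks of size at least j is d_j − d_{j−1} where d_j = dim ker(N^j) (with d_0 = 0). Computing the differences gives [1, 1].
The number of blocks of size exactly k is (#blocks of size ≥ k) − (#blocks of size ≥ k + 1), so the partition is: 1 block(s) of size 2.
In nonincreasing order the block sizes are [2].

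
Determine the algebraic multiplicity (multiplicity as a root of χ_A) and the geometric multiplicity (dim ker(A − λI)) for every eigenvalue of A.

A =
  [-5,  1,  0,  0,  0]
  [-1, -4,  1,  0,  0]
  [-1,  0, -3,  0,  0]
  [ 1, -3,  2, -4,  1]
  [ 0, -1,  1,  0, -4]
λ = -4: alg = 5, geom = 2

Step 1 — factor the characteristic polynomial to read off the algebraic multiplicities:
  χ_A(x) = (x + 4)^5

Step 2 — compute geometric multiplicities via the rank-nullity identity g(λ) = n − rank(A − λI):
  rank(A − (-4)·I) = 3, so dim ker(A − (-4)·I) = n − 3 = 2

Summary:
  λ = -4: algebraic multiplicity = 5, geometric multiplicity = 2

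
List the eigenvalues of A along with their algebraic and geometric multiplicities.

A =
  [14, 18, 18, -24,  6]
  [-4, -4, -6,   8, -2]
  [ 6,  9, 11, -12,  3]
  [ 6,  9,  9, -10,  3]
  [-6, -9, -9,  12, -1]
λ = 2: alg = 5, geom = 4

Step 1 — factor the characteristic polynomial to read off the algebraic multiplicities:
  χ_A(x) = (x - 2)^5

Step 2 — compute geometric multiplicities via the rank-nullity identity g(λ) = n − rank(A − λI):
  rank(A − (2)·I) = 1, so dim ker(A − (2)·I) = n − 1 = 4

Summary:
  λ = 2: algebraic multiplicity = 5, geometric multiplicity = 4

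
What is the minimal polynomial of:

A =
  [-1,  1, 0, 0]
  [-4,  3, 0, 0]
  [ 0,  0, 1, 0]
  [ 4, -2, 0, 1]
x^2 - 2*x + 1

The characteristic polynomial is χ_A(x) = (x - 1)^4, so the eigenvalues are known. The minimal polynomial is
  m_A(x) = Π_λ (x − λ)^{k_λ}
where k_λ is the size of the *largest* Jordan block for λ (equivalently, the smallest k with (A − λI)^k v = 0 for every generalised eigenvector v of λ).

  λ = 1: largest Jordan block has size 2, contributing (x − 1)^2

So m_A(x) = (x - 1)^2 = x^2 - 2*x + 1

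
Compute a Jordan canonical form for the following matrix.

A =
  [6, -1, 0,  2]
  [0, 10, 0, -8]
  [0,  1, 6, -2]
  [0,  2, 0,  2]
J_2(6) ⊕ J_1(6) ⊕ J_1(6)

The characteristic polynomial is
  det(x·I − A) = x^4 - 24*x^3 + 216*x^2 - 864*x + 1296 = (x - 6)^4

Eigenvalues and multiplicities (the geometric multiplicity of λ is n − rank(A − λI), which equals the number of Jordan blocks for λ):
  λ = 6: algebraic multiplicity = 4, geometric multiplicity = 3

Determining the block sizes for each eigenvalue:
  λ = 6: 3 blocks summing to 4 forces exactly one block of size 2 and the rest size 1 → block sizes [2, 1, 1]

Assembling the blocks gives a Jordan form
J =
  [6, 1, 0, 0]
  [0, 6, 0, 0]
  [0, 0, 6, 0]
  [0, 0, 0, 6]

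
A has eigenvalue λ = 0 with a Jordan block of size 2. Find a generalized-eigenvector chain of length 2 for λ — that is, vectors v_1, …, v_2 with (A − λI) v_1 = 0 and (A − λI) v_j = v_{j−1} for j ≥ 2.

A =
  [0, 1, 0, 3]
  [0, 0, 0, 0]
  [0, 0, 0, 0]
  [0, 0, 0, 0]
A Jordan chain for λ = 0 of length 2:
v_1 = (1, 0, 0, 0)ᵀ
v_2 = (0, 1, 0, 0)ᵀ

Let N = A − (0)·I. We want v_2 with N^2 v_2 = 0 but N^1 v_2 ≠ 0; then v_{j-1} := N · v_j for j = 2, …, 2.

Pick v_2 = (0, 1, 0, 0)ᵀ.
Then v_1 = N · v_2 = (1, 0, 0, 0)ᵀ.

Sanity check: (A − (0)·I) v_1 = (0, 0, 0, 0)ᵀ = 0. ✓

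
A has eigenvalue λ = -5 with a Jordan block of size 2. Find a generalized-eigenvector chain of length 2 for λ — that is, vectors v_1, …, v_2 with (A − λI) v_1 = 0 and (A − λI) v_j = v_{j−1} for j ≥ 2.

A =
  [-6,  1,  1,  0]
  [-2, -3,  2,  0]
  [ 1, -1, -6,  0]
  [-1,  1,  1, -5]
A Jordan chain for λ = -5 of length 2:
v_1 = (-1, -2, 1, -1)ᵀ
v_2 = (1, 0, 0, 0)ᵀ

Let N = A − (-5)·I. We want v_2 with N^2 v_2 = 0 but N^1 v_2 ≠ 0; then v_{j-1} := N · v_j for j = 2, …, 2.

Pick v_2 = (1, 0, 0, 0)ᵀ.
Then v_1 = N · v_2 = (-1, -2, 1, -1)ᵀ.

Sanity check: (A − (-5)·I) v_1 = (0, 0, 0, 0)ᵀ = 0. ✓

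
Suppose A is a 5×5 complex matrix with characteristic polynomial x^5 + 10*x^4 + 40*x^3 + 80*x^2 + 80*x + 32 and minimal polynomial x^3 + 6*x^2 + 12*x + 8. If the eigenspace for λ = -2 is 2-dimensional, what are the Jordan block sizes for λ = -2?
Block sizes for λ = -2: [3, 2]

Step 1 — from the characteristic polynomial, algebraic multiplicity of λ = -2 is 5. From dim ker(A − (-2)·I) = 2, there are exactly 2 Jordan blocks for λ = -2.
Step 2 — from the minimal polynomial, the factor (x + 2)^3 tells us the largest block for λ = -2 has size 3.
Step 3 — with total size 5, 2 blocks, and largest block 3, the block sizes (in nonincreasing order) are [3, 2].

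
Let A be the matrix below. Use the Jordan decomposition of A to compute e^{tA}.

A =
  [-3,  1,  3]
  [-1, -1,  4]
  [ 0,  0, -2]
e^{tA} =
  [-t*exp(-2*t) + exp(-2*t), t*exp(-2*t), t^2*exp(-2*t)/2 + 3*t*exp(-2*t)]
  [-t*exp(-2*t), t*exp(-2*t) + exp(-2*t), t^2*exp(-2*t)/2 + 4*t*exp(-2*t)]
  [0, 0, exp(-2*t)]

Strategy: write A = P · J · P⁻¹ where J is a Jordan canonical form, so e^{tA} = P · e^{tJ} · P⁻¹, and e^{tJ} can be computed block-by-block.

A has Jordan form
J =
  [-2,  1,  0]
  [ 0, -2,  1]
  [ 0,  0, -2]
(up to reordering of blocks).

Per-block formulas:
  For a 3×3 Jordan block J_3(-2): exp(t · J_3(-2)) = e^(-2t)·(I + t·N + (t^2/2)·N^2), where N is the 3×3 nilpotent shift.

After assembling e^{tJ} and conjugating by P, we get:

e^{tA} =
  [-t*exp(-2*t) + exp(-2*t), t*exp(-2*t), t^2*exp(-2*t)/2 + 3*t*exp(-2*t)]
  [-t*exp(-2*t), t*exp(-2*t) + exp(-2*t), t^2*exp(-2*t)/2 + 4*t*exp(-2*t)]
  [0, 0, exp(-2*t)]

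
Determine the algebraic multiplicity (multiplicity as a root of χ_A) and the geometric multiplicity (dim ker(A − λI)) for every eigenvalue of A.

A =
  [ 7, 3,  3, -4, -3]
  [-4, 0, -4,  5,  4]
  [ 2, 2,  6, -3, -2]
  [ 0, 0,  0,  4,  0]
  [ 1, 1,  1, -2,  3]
λ = 4: alg = 5, geom = 3

Step 1 — factor the characteristic polynomial to read off the algebraic multiplicities:
  χ_A(x) = (x - 4)^5

Step 2 — compute geometric multiplicities via the rank-nullity identity g(λ) = n − rank(A − λI):
  rank(A − (4)·I) = 2, so dim ker(A − (4)·I) = n − 2 = 3

Summary:
  λ = 4: algebraic multiplicity = 5, geometric multiplicity = 3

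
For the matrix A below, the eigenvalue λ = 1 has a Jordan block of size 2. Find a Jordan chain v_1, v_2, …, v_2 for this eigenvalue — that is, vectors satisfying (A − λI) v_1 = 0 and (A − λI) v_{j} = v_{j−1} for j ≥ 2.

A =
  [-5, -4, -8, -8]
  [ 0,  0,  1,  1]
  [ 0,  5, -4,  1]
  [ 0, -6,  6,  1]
A Jordan chain for λ = 1 of length 2:
v_1 = (2, -1, -1, 0)ᵀ
v_2 = (1, 0, 0, -1)ᵀ

Let N = A − (1)·I. We want v_2 with N^2 v_2 = 0 but N^1 v_2 ≠ 0; then v_{j-1} := N · v_j for j = 2, …, 2.

Pick v_2 = (1, 0, 0, -1)ᵀ.
Then v_1 = N · v_2 = (2, -1, -1, 0)ᵀ.

Sanity check: (A − (1)·I) v_1 = (0, 0, 0, 0)ᵀ = 0. ✓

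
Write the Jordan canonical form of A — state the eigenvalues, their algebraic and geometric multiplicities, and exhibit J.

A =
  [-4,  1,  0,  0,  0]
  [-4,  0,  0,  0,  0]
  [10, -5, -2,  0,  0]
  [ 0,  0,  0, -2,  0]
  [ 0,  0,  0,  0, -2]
J_2(-2) ⊕ J_1(-2) ⊕ J_1(-2) ⊕ J_1(-2)

The characteristic polynomial is
  det(x·I − A) = x^5 + 10*x^4 + 40*x^3 + 80*x^2 + 80*x + 32 = (x + 2)^5

Eigenvalues and multiplicities (the geometric multiplicity of λ is n − rank(A − λI), which equals the number of Jordan blocks for λ):
  λ = -2: algebraic multiplicity = 5, geometric multiplicity = 4

Determining the block sizes for each eigenvalue:
  λ = -2: 4 blocks summing to 5 forces exactly one block of size 2 and the rest size 1 → block sizes [2, 1, 1, 1]

Assembling the blocks gives a Jordan form
J =
  [-2,  1,  0,  0,  0]
  [ 0, -2,  0,  0,  0]
  [ 0,  0, -2,  0,  0]
  [ 0,  0,  0, -2,  0]
  [ 0,  0,  0,  0, -2]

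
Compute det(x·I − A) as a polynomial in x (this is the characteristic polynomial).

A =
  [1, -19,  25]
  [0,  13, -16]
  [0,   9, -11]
x^3 - 3*x^2 + 3*x - 1

Expanding det(x·I − A) (e.g. by cofactor expansion or by noting that A is similar to its Jordan form J, which has the same characteristic polynomial as A) gives
  χ_A(x) = x^3 - 3*x^2 + 3*x - 1
which factors as (x - 1)^3. The eigenvalues (with algebraic multiplicities) are λ = 1 with multiplicity 3.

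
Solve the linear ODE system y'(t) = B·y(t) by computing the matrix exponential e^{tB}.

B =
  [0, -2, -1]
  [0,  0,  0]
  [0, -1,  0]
e^{tB} =
  [1, t^2/2 - 2*t, -t]
  [0, 1, 0]
  [0, -t, 1]

Strategy: write B = P · J · P⁻¹ where J is a Jordan canonical form, so e^{tB} = P · e^{tJ} · P⁻¹, and e^{tJ} can be computed block-by-block.

B has Jordan form
J =
  [0, 1, 0]
  [0, 0, 1]
  [0, 0, 0]
(up to reordering of blocks).

Per-block formulas:
  For a 3×3 Jordan block J_3(0): exp(t · J_3(0)) = e^(0t)·(I + t·N + (t^2/2)·N^2), where N is the 3×3 nilpotent shift.

After assembling e^{tJ} and conjugating by P, we get:

e^{tB} =
  [1, t^2/2 - 2*t, -t]
  [0, 1, 0]
  [0, -t, 1]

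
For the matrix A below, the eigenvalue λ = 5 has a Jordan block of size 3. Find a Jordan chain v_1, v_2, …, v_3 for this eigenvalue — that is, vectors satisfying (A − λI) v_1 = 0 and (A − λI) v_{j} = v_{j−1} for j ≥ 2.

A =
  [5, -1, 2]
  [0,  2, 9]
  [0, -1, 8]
A Jordan chain for λ = 5 of length 3:
v_1 = (1, 0, 0)ᵀ
v_2 = (-1, -3, -1)ᵀ
v_3 = (0, 1, 0)ᵀ

Let N = A − (5)·I. We want v_3 with N^3 v_3 = 0 but N^2 v_3 ≠ 0; then v_{j-1} := N · v_j for j = 3, …, 2.

Pick v_3 = (0, 1, 0)ᵀ.
Then v_2 = N · v_3 = (-1, -3, -1)ᵀ.
Then v_1 = N · v_2 = (1, 0, 0)ᵀ.

Sanity check: (A − (5)·I) v_1 = (0, 0, 0)ᵀ = 0. ✓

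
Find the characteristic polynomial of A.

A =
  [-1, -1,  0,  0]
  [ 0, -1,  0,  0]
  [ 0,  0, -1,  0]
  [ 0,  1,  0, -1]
x^4 + 4*x^3 + 6*x^2 + 4*x + 1

Expanding det(x·I − A) (e.g. by cofactor expansion or by noting that A is similar to its Jordan form J, which has the same characteristic polynomial as A) gives
  χ_A(x) = x^4 + 4*x^3 + 6*x^2 + 4*x + 1
which factors as (x + 1)^4. The eigenvalues (with algebraic multiplicities) are λ = -1 with multiplicity 4.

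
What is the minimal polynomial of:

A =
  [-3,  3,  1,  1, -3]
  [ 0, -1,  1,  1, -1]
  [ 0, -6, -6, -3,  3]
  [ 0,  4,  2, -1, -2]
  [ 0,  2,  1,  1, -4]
x^3 + 9*x^2 + 27*x + 27

The characteristic polynomial is χ_A(x) = (x + 3)^5, so the eigenvalues are known. The minimal polynomial is
  m_A(x) = Π_λ (x − λ)^{k_λ}
where k_λ is the size of the *largest* Jordan block for λ (equivalently, the smallest k with (A − λI)^k v = 0 for every generalised eigenvector v of λ).

  λ = -3: largest Jordan block has size 3, contributing (x + 3)^3

So m_A(x) = (x + 3)^3 = x^3 + 9*x^2 + 27*x + 27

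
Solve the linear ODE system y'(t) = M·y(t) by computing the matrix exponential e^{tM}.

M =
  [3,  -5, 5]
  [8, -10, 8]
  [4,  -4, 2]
e^{tM} =
  [5*exp(-t) - 4*exp(-2*t), -5*exp(-t) + 5*exp(-2*t), 5*exp(-t) - 5*exp(-2*t)]
  [8*exp(-t) - 8*exp(-2*t), -8*exp(-t) + 9*exp(-2*t), 8*exp(-t) - 8*exp(-2*t)]
  [4*exp(-t) - 4*exp(-2*t), -4*exp(-t) + 4*exp(-2*t), 4*exp(-t) - 3*exp(-2*t)]

Strategy: write M = P · J · P⁻¹ where J is a Jordan canonical form, so e^{tM} = P · e^{tJ} · P⁻¹, and e^{tJ} can be computed block-by-block.

M has Jordan form
J =
  [-2,  0,  0]
  [ 0, -2,  0]
  [ 0,  0, -1]
(up to reordering of blocks).

Per-block formulas:
  For a 1×1 block at λ = -2: exp(t · [-2]) = [e^(-2t)].
  For a 1×1 block at λ = -1: exp(t · [-1]) = [e^(-1t)].

After assembling e^{tJ} and conjugating by P, we get:

e^{tM} =
  [5*exp(-t) - 4*exp(-2*t), -5*exp(-t) + 5*exp(-2*t), 5*exp(-t) - 5*exp(-2*t)]
  [8*exp(-t) - 8*exp(-2*t), -8*exp(-t) + 9*exp(-2*t), 8*exp(-t) - 8*exp(-2*t)]
  [4*exp(-t) - 4*exp(-2*t), -4*exp(-t) + 4*exp(-2*t), 4*exp(-t) - 3*exp(-2*t)]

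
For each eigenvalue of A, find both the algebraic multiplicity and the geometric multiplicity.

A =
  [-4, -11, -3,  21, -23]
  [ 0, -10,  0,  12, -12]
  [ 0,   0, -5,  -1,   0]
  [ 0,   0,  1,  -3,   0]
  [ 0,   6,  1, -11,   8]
λ = -4: alg = 4, geom = 2; λ = 2: alg = 1, geom = 1

Step 1 — factor the characteristic polynomial to read off the algebraic multiplicities:
  χ_A(x) = (x - 2)*(x + 4)^4

Step 2 — compute geometric multiplicities via the rank-nullity identity g(λ) = n − rank(A − λI):
  rank(A − (-4)·I) = 3, so dim ker(A − (-4)·I) = n − 3 = 2
  rank(A − (2)·I) = 4, so dim ker(A − (2)·I) = n − 4 = 1

Summary:
  λ = -4: algebraic multiplicity = 4, geometric multiplicity = 2
  λ = 2: algebraic multiplicity = 1, geometric multiplicity = 1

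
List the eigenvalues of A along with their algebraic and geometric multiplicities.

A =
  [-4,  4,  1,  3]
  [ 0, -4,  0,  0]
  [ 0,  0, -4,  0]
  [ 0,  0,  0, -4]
λ = -4: alg = 4, geom = 3

Step 1 — factor the characteristic polynomial to read off the algebraic multiplicities:
  χ_A(x) = (x + 4)^4

Step 2 — compute geometric multiplicities via the rank-nullity identity g(λ) = n − rank(A − λI):
  rank(A − (-4)·I) = 1, so dim ker(A − (-4)·I) = n − 1 = 3

Summary:
  λ = -4: algebraic multiplicity = 4, geometric multiplicity = 3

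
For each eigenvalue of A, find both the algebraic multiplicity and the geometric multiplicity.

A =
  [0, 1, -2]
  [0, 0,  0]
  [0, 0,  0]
λ = 0: alg = 3, geom = 2

Step 1 — factor the characteristic polynomial to read off the algebraic multiplicities:
  χ_A(x) = x^3

Step 2 — compute geometric multiplicities via the rank-nullity identity g(λ) = n − rank(A − λI):
  rank(A − (0)·I) = 1, so dim ker(A − (0)·I) = n − 1 = 2

Summary:
  λ = 0: algebraic multiplicity = 3, geometric multiplicity = 2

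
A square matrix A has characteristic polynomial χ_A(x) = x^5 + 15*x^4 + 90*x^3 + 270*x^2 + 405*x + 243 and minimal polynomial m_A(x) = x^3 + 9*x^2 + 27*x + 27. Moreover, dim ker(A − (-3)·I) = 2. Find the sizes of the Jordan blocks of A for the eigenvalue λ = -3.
Block sizes for λ = -3: [3, 2]

Step 1 — from the characteristic polynomial, algebraic multiplicity of λ = -3 is 5. From dim ker(A − (-3)·I) = 2, there are exactly 2 Jordan blocks for λ = -3.
Step 2 — from the minimal polynomial, the factor (x + 3)^3 tells us the largest block for λ = -3 has size 3.
Step 3 — with total size 5, 2 blocks, and largest block 3, the block sizes (in nonincreasing order) are [3, 2].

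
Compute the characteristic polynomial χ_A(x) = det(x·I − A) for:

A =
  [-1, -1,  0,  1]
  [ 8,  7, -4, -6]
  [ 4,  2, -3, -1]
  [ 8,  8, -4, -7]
x^4 + 4*x^3 + 6*x^2 + 4*x + 1

Expanding det(x·I − A) (e.g. by cofactor expansion or by noting that A is similar to its Jordan form J, which has the same characteristic polynomial as A) gives
  χ_A(x) = x^4 + 4*x^3 + 6*x^2 + 4*x + 1
which factors as (x + 1)^4. The eigenvalues (with algebraic multiplicities) are λ = -1 with multiplicity 4.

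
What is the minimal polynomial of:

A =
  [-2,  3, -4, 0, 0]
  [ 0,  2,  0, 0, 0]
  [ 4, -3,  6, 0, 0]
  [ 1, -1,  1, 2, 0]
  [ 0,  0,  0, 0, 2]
x^2 - 4*x + 4

The characteristic polynomial is χ_A(x) = (x - 2)^5, so the eigenvalues are known. The minimal polynomial is
  m_A(x) = Π_λ (x − λ)^{k_λ}
where k_λ is the size of the *largest* Jordan block for λ (equivalently, the smallest k with (A − λI)^k v = 0 for every generalised eigenvector v of λ).

  λ = 2: largest Jordan block has size 2, contributing (x − 2)^2

So m_A(x) = (x - 2)^2 = x^2 - 4*x + 4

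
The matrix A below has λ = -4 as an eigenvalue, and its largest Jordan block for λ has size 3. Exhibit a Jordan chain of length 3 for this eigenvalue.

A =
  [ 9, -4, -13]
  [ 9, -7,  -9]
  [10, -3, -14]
A Jordan chain for λ = -4 of length 3:
v_1 = (3, 0, 3)ᵀ
v_2 = (13, 9, 10)ᵀ
v_3 = (1, 0, 0)ᵀ

Let N = A − (-4)·I. We want v_3 with N^3 v_3 = 0 but N^2 v_3 ≠ 0; then v_{j-1} := N · v_j for j = 3, …, 2.

Pick v_3 = (1, 0, 0)ᵀ.
Then v_2 = N · v_3 = (13, 9, 10)ᵀ.
Then v_1 = N · v_2 = (3, 0, 3)ᵀ.

Sanity check: (A − (-4)·I) v_1 = (0, 0, 0)ᵀ = 0. ✓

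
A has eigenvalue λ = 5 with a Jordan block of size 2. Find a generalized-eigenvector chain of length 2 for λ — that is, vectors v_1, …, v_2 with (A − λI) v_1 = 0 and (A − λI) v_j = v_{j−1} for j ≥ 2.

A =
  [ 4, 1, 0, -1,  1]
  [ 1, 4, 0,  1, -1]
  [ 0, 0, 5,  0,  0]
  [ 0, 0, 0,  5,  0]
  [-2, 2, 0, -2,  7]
A Jordan chain for λ = 5 of length 2:
v_1 = (-1, 1, 0, 0, -2)ᵀ
v_2 = (1, 0, 0, 0, 0)ᵀ

Let N = A − (5)·I. We want v_2 with N^2 v_2 = 0 but N^1 v_2 ≠ 0; then v_{j-1} := N · v_j for j = 2, …, 2.

Pick v_2 = (1, 0, 0, 0, 0)ᵀ.
Then v_1 = N · v_2 = (-1, 1, 0, 0, -2)ᵀ.

Sanity check: (A − (5)·I) v_1 = (0, 0, 0, 0, 0)ᵀ = 0. ✓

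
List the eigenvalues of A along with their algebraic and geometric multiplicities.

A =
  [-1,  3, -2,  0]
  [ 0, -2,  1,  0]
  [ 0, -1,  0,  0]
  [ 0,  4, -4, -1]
λ = -1: alg = 4, geom = 2

Step 1 — factor the characteristic polynomial to read off the algebraic multiplicities:
  χ_A(x) = (x + 1)^4

Step 2 — compute geometric multiplicities via the rank-nullity identity g(λ) = n − rank(A − λI):
  rank(A − (-1)·I) = 2, so dim ker(A − (-1)·I) = n − 2 = 2

Summary:
  λ = -1: algebraic multiplicity = 4, geometric multiplicity = 2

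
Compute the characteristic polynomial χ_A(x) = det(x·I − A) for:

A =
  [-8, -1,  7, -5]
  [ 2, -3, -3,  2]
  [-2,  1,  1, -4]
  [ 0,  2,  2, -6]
x^4 + 16*x^3 + 96*x^2 + 256*x + 256

Expanding det(x·I − A) (e.g. by cofactor expansion or by noting that A is similar to its Jordan form J, which has the same characteristic polynomial as A) gives
  χ_A(x) = x^4 + 16*x^3 + 96*x^2 + 256*x + 256
which factors as (x + 4)^4. The eigenvalues (with algebraic multiplicities) are λ = -4 with multiplicity 4.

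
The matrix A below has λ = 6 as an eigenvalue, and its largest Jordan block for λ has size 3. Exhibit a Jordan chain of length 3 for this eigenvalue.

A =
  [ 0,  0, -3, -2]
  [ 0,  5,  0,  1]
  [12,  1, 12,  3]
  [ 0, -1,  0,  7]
A Jordan chain for λ = 6 of length 3:
v_1 = (-1, 0, 2, 0)ᵀ
v_2 = (0, -1, 1, -1)ᵀ
v_3 = (0, 1, 0, 0)ᵀ

Let N = A − (6)·I. We want v_3 with N^3 v_3 = 0 but N^2 v_3 ≠ 0; then v_{j-1} := N · v_j for j = 3, …, 2.

Pick v_3 = (0, 1, 0, 0)ᵀ.
Then v_2 = N · v_3 = (0, -1, 1, -1)ᵀ.
Then v_1 = N · v_2 = (-1, 0, 2, 0)ᵀ.

Sanity check: (A − (6)·I) v_1 = (0, 0, 0, 0)ᵀ = 0. ✓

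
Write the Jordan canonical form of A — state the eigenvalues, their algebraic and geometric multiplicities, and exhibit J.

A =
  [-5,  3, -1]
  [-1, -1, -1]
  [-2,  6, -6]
J_2(-4) ⊕ J_1(-4)

The characteristic polynomial is
  det(x·I − A) = x^3 + 12*x^2 + 48*x + 64 = (x + 4)^3

Eigenvalues and multiplicities (the geometric multiplicity of λ is n − rank(A − λI), which equals the number of Jordan blocks for λ):
  λ = -4: algebraic multiplicity = 3, geometric multiplicity = 2

Determining the block sizes for each eigenvalue:
  λ = -4: 2 blocks summing to 3 forces exactly one block of size 2 and the rest size 1 → block sizes [2, 1]

Assembling the blocks gives a Jordan form
J =
  [-4,  1,  0]
  [ 0, -4,  0]
  [ 0,  0, -4]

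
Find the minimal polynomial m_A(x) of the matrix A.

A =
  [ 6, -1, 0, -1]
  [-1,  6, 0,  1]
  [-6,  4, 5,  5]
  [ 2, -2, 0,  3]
x^2 - 10*x + 25

The characteristic polynomial is χ_A(x) = (x - 5)^4, so the eigenvalues are known. The minimal polynomial is
  m_A(x) = Π_λ (x − λ)^{k_λ}
where k_λ is the size of the *largest* Jordan block for λ (equivalently, the smallest k with (A − λI)^k v = 0 for every generalised eigenvector v of λ).

  λ = 5: largest Jordan block has size 2, contributing (x − 5)^2

So m_A(x) = (x - 5)^2 = x^2 - 10*x + 25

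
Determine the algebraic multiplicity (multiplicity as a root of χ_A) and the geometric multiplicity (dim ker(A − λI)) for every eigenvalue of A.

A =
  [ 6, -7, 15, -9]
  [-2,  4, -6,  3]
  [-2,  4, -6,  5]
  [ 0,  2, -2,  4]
λ = 2: alg = 4, geom = 2

Step 1 — factor the characteristic polynomial to read off the algebraic multiplicities:
  χ_A(x) = (x - 2)^4

Step 2 — compute geometric multiplicities via the rank-nullity identity g(λ) = n − rank(A − λI):
  rank(A − (2)·I) = 2, so dim ker(A − (2)·I) = n − 2 = 2

Summary:
  λ = 2: algebraic multiplicity = 4, geometric multiplicity = 2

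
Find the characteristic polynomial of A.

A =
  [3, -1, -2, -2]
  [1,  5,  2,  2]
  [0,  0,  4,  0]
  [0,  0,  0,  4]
x^4 - 16*x^3 + 96*x^2 - 256*x + 256

Expanding det(x·I − A) (e.g. by cofactor expansion or by noting that A is similar to its Jordan form J, which has the same characteristic polynomial as A) gives
  χ_A(x) = x^4 - 16*x^3 + 96*x^2 - 256*x + 256
which factors as (x - 4)^4. The eigenvalues (with algebraic multiplicities) are λ = 4 with multiplicity 4.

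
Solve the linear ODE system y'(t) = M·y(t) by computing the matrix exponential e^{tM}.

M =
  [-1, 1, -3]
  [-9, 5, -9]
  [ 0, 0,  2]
e^{tM} =
  [-3*t*exp(2*t) + exp(2*t), t*exp(2*t), -3*t*exp(2*t)]
  [-9*t*exp(2*t), 3*t*exp(2*t) + exp(2*t), -9*t*exp(2*t)]
  [0, 0, exp(2*t)]

Strategy: write M = P · J · P⁻¹ where J is a Jordan canonical form, so e^{tM} = P · e^{tJ} · P⁻¹, and e^{tJ} can be computed block-by-block.

M has Jordan form
J =
  [2, 1, 0]
  [0, 2, 0]
  [0, 0, 2]
(up to reordering of blocks).

Per-block formulas:
  For a 2×2 Jordan block J_2(2): exp(t · J_2(2)) = e^(2t)·(I + t·N), where N is the 2×2 nilpotent shift.
  For a 1×1 block at λ = 2: exp(t · [2]) = [e^(2t)].

After assembling e^{tJ} and conjugating by P, we get:

e^{tM} =
  [-3*t*exp(2*t) + exp(2*t), t*exp(2*t), -3*t*exp(2*t)]
  [-9*t*exp(2*t), 3*t*exp(2*t) + exp(2*t), -9*t*exp(2*t)]
  [0, 0, exp(2*t)]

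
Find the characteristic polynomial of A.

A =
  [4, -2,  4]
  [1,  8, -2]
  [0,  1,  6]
x^3 - 18*x^2 + 108*x - 216

Expanding det(x·I − A) (e.g. by cofactor expansion or by noting that A is similar to its Jordan form J, which has the same characteristic polynomial as A) gives
  χ_A(x) = x^3 - 18*x^2 + 108*x - 216
which factors as (x - 6)^3. The eigenvalues (with algebraic multiplicities) are λ = 6 with multiplicity 3.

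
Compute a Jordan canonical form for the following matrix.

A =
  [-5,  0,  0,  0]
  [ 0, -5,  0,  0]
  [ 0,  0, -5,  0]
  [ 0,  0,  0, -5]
J_1(-5) ⊕ J_1(-5) ⊕ J_1(-5) ⊕ J_1(-5)

The characteristic polynomial is
  det(x·I − A) = x^4 + 20*x^3 + 150*x^2 + 500*x + 625 = (x + 5)^4

Eigenvalues and multiplicities (the geometric multiplicity of λ is n − rank(A − λI), which equals the number of Jordan blocks for λ):
  λ = -5: algebraic multiplicity = 4, geometric multiplicity = 4

Determining the block sizes for each eigenvalue:
  λ = -5: gm = am = 4, so every block has size 1 → block sizes [1, 1, 1, 1]

Assembling the blocks gives a Jordan form
J =
  [-5,  0,  0,  0]
  [ 0, -5,  0,  0]
  [ 0,  0, -5,  0]
  [ 0,  0,  0, -5]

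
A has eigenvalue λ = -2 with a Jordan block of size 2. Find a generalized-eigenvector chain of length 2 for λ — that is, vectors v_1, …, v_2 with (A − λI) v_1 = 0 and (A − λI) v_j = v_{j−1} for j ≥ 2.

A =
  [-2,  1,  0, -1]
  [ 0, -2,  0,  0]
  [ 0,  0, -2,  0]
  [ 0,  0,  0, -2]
A Jordan chain for λ = -2 of length 2:
v_1 = (1, 0, 0, 0)ᵀ
v_2 = (0, 1, 0, 0)ᵀ

Let N = A − (-2)·I. We want v_2 with N^2 v_2 = 0 but N^1 v_2 ≠ 0; then v_{j-1} := N · v_j for j = 2, …, 2.

Pick v_2 = (0, 1, 0, 0)ᵀ.
Then v_1 = N · v_2 = (1, 0, 0, 0)ᵀ.

Sanity check: (A − (-2)·I) v_1 = (0, 0, 0, 0)ᵀ = 0. ✓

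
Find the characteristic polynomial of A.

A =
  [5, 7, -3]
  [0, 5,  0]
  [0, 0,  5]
x^3 - 15*x^2 + 75*x - 125

Expanding det(x·I − A) (e.g. by cofactor expansion or by noting that A is similar to its Jordan form J, which has the same characteristic polynomial as A) gives
  χ_A(x) = x^3 - 15*x^2 + 75*x - 125
which factors as (x - 5)^3. The eigenvalues (with algebraic multiplicities) are λ = 5 with multiplicity 3.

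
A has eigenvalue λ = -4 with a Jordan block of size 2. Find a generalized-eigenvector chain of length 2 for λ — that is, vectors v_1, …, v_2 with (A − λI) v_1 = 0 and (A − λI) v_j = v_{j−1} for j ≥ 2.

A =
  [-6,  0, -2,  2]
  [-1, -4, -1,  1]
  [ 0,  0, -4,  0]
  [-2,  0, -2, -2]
A Jordan chain for λ = -4 of length 2:
v_1 = (-2, -1, 0, -2)ᵀ
v_2 = (1, 0, 0, 0)ᵀ

Let N = A − (-4)·I. We want v_2 with N^2 v_2 = 0 but N^1 v_2 ≠ 0; then v_{j-1} := N · v_j for j = 2, …, 2.

Pick v_2 = (1, 0, 0, 0)ᵀ.
Then v_1 = N · v_2 = (-2, -1, 0, -2)ᵀ.

Sanity check: (A − (-4)·I) v_1 = (0, 0, 0, 0)ᵀ = 0. ✓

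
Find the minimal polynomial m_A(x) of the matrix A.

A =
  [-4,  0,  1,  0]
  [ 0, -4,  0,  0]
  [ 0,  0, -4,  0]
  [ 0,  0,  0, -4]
x^2 + 8*x + 16

The characteristic polynomial is χ_A(x) = (x + 4)^4, so the eigenvalues are known. The minimal polynomial is
  m_A(x) = Π_λ (x − λ)^{k_λ}
where k_λ is the size of the *largest* Jordan block for λ (equivalently, the smallest k with (A − λI)^k v = 0 for every generalised eigenvector v of λ).

  λ = -4: largest Jordan block has size 2, contributing (x + 4)^2

So m_A(x) = (x + 4)^2 = x^2 + 8*x + 16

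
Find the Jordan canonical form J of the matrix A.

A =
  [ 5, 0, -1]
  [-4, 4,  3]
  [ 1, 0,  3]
J_3(4)

The characteristic polynomial is
  det(x·I − A) = x^3 - 12*x^2 + 48*x - 64 = (x - 4)^3

Eigenvalues and multiplicities (the geometric multiplicity of λ is n − rank(A − λI), which equals the number of Jordan blocks for λ):
  λ = 4: algebraic multiplicity = 3, geometric multiplicity = 1

Determining the block sizes for each eigenvalue:
  λ = 4: one block (gm = 1), so the single block has size am = 3 → block sizes [3]

Assembling the blocks gives a Jordan form
J =
  [4, 1, 0]
  [0, 4, 1]
  [0, 0, 4]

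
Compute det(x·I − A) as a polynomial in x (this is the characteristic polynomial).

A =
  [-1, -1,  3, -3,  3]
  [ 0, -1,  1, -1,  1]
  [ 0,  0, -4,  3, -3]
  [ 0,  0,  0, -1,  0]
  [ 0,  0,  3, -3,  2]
x^5 + 5*x^4 + 10*x^3 + 10*x^2 + 5*x + 1

Expanding det(x·I − A) (e.g. by cofactor expansion or by noting that A is similar to its Jordan form J, which has the same characteristic polynomial as A) gives
  χ_A(x) = x^5 + 5*x^4 + 10*x^3 + 10*x^2 + 5*x + 1
which factors as (x + 1)^5. The eigenvalues (with algebraic multiplicities) are λ = -1 with multiplicity 5.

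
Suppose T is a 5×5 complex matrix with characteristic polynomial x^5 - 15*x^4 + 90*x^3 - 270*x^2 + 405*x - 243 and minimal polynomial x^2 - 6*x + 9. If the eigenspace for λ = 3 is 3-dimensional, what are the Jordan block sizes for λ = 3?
Block sizes for λ = 3: [2, 2, 1]

Step 1 — from the characteristic polynomial, algebraic multiplicity of λ = 3 is 5. From dim ker(T − (3)·I) = 3, there are exactly 3 Jordan blocks for λ = 3.
Step 2 — from the minimal polynomial, the factor (x − 3)^2 tells us the largest block for λ = 3 has size 2.
Step 3 — with total size 5, 3 blocks, and largest block 2, the block sizes (in nonincreasing order) are [2, 2, 1].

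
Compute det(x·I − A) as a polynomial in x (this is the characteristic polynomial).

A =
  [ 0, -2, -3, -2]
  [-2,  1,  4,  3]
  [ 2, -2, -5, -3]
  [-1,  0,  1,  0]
x^4 + 4*x^3 + 6*x^2 + 4*x + 1

Expanding det(x·I − A) (e.g. by cofactor expansion or by noting that A is similar to its Jordan form J, which has the same characteristic polynomial as A) gives
  χ_A(x) = x^4 + 4*x^3 + 6*x^2 + 4*x + 1
which factors as (x + 1)^4. The eigenvalues (with algebraic multiplicities) are λ = -1 with multiplicity 4.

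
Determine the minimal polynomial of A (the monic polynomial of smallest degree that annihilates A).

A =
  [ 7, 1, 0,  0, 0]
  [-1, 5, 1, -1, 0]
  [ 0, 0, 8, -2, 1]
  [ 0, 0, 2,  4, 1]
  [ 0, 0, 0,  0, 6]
x^3 - 18*x^2 + 108*x - 216

The characteristic polynomial is χ_A(x) = (x - 6)^5, so the eigenvalues are known. The minimal polynomial is
  m_A(x) = Π_λ (x − λ)^{k_λ}
where k_λ is the size of the *largest* Jordan block for λ (equivalently, the smallest k with (A − λI)^k v = 0 for every generalised eigenvector v of λ).

  λ = 6: largest Jordan block has size 3, contributing (x − 6)^3

So m_A(x) = (x - 6)^3 = x^3 - 18*x^2 + 108*x - 216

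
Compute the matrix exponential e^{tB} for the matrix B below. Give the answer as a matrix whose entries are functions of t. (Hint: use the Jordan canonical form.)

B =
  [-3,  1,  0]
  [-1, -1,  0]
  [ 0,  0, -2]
e^{tB} =
  [-t*exp(-2*t) + exp(-2*t), t*exp(-2*t), 0]
  [-t*exp(-2*t), t*exp(-2*t) + exp(-2*t), 0]
  [0, 0, exp(-2*t)]

Strategy: write B = P · J · P⁻¹ where J is a Jordan canonical form, so e^{tB} = P · e^{tJ} · P⁻¹, and e^{tJ} can be computed block-by-block.

B has Jordan form
J =
  [-2,  1,  0]
  [ 0, -2,  0]
  [ 0,  0, -2]
(up to reordering of blocks).

Per-block formulas:
  For a 1×1 block at λ = -2: exp(t · [-2]) = [e^(-2t)].
  For a 2×2 Jordan block J_2(-2): exp(t · J_2(-2)) = e^(-2t)·(I + t·N), where N is the 2×2 nilpotent shift.

After assembling e^{tJ} and conjugating by P, we get:

e^{tB} =
  [-t*exp(-2*t) + exp(-2*t), t*exp(-2*t), 0]
  [-t*exp(-2*t), t*exp(-2*t) + exp(-2*t), 0]
  [0, 0, exp(-2*t)]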